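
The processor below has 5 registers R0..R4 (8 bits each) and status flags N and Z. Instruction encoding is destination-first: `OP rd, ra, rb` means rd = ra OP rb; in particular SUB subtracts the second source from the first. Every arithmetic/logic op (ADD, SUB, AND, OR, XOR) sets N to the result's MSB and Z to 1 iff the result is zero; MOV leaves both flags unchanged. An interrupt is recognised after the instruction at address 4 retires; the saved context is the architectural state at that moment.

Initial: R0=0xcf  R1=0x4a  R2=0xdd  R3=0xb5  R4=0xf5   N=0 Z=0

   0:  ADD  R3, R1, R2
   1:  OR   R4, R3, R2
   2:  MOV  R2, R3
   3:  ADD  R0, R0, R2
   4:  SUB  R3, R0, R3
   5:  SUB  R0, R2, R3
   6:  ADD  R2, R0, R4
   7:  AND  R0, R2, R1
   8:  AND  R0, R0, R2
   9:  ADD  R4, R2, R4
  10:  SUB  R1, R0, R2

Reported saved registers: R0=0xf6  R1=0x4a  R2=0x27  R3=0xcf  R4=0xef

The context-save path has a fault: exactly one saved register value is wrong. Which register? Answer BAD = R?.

BAD = R4

after  0: R0=0xcf R1=0x4a R2=0xdd R3=0x27 R4=0xf5  N=0 Z=0
after  1: R0=0xcf R1=0x4a R2=0xdd R3=0x27 R4=0xff  N=1 Z=0
after  2: R0=0xcf R1=0x4a R2=0x27 R3=0x27 R4=0xff  N=1 Z=0
after  3: R0=0xf6 R1=0x4a R2=0x27 R3=0x27 R4=0xff  N=1 Z=0
after  4: R0=0xf6 R1=0x4a R2=0x27 R3=0xcf R4=0xff  N=1 Z=0
-- IRQ taken; context saved, return-PC = 5 --
mismatch: R4: reported 0xef vs actual 0xff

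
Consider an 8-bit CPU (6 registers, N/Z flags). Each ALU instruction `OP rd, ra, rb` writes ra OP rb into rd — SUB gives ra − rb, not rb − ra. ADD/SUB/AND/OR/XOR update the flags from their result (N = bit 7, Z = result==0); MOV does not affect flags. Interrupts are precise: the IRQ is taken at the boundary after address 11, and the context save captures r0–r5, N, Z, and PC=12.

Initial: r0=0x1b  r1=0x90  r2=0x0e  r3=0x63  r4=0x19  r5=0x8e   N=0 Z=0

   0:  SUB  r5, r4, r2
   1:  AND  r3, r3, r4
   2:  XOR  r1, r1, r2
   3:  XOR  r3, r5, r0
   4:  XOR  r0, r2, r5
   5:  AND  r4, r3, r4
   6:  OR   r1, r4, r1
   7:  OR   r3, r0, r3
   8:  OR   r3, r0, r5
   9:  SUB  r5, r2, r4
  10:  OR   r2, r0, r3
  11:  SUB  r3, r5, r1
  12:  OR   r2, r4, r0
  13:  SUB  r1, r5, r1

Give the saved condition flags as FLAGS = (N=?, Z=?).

after  0: r0=0x1b r1=0x90 r2=0x0e r3=0x63 r4=0x19 r5=0x0b  N=0 Z=0
after  1: r0=0x1b r1=0x90 r2=0x0e r3=0x01 r4=0x19 r5=0x0b  N=0 Z=0
after  2: r0=0x1b r1=0x9e r2=0x0e r3=0x01 r4=0x19 r5=0x0b  N=1 Z=0
after  3: r0=0x1b r1=0x9e r2=0x0e r3=0x10 r4=0x19 r5=0x0b  N=0 Z=0
after  4: r0=0x05 r1=0x9e r2=0x0e r3=0x10 r4=0x19 r5=0x0b  N=0 Z=0
after  5: r0=0x05 r1=0x9e r2=0x0e r3=0x10 r4=0x10 r5=0x0b  N=0 Z=0
after  6: r0=0x05 r1=0x9e r2=0x0e r3=0x10 r4=0x10 r5=0x0b  N=1 Z=0
after  7: r0=0x05 r1=0x9e r2=0x0e r3=0x15 r4=0x10 r5=0x0b  N=0 Z=0
after  8: r0=0x05 r1=0x9e r2=0x0e r3=0x0f r4=0x10 r5=0x0b  N=0 Z=0
after  9: r0=0x05 r1=0x9e r2=0x0e r3=0x0f r4=0x10 r5=0xfe  N=1 Z=0
after 10: r0=0x05 r1=0x9e r2=0x0f r3=0x0f r4=0x10 r5=0xfe  N=0 Z=0
after 11: r0=0x05 r1=0x9e r2=0x0f r3=0x60 r4=0x10 r5=0xfe  N=0 Z=0
-- IRQ taken; context saved, return-PC = 12 --

FLAGS = (N=0, Z=0)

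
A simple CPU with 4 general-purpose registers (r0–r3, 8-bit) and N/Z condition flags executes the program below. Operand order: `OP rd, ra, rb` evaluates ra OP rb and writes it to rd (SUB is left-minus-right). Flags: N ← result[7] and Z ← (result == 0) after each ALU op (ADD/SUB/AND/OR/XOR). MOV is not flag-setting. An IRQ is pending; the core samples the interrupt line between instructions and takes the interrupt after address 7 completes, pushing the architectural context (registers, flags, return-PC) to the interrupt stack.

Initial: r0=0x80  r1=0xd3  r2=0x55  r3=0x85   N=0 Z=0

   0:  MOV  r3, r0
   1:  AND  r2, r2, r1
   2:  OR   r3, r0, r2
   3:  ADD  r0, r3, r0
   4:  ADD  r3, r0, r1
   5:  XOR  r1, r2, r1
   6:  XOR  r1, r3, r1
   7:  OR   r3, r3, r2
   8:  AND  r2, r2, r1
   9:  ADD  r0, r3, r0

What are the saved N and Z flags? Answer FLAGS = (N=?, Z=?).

after  0: r0=0x80 r1=0xd3 r2=0x55 r3=0x80  N=0 Z=0
after  1: r0=0x80 r1=0xd3 r2=0x51 r3=0x80  N=0 Z=0
after  2: r0=0x80 r1=0xd3 r2=0x51 r3=0xd1  N=1 Z=0
after  3: r0=0x51 r1=0xd3 r2=0x51 r3=0xd1  N=0 Z=0
after  4: r0=0x51 r1=0xd3 r2=0x51 r3=0x24  N=0 Z=0
after  5: r0=0x51 r1=0x82 r2=0x51 r3=0x24  N=1 Z=0
after  6: r0=0x51 r1=0xa6 r2=0x51 r3=0x24  N=1 Z=0
after  7: r0=0x51 r1=0xa6 r2=0x51 r3=0x75  N=0 Z=0
-- IRQ taken; context saved, return-PC = 8 --

FLAGS = (N=0, Z=0)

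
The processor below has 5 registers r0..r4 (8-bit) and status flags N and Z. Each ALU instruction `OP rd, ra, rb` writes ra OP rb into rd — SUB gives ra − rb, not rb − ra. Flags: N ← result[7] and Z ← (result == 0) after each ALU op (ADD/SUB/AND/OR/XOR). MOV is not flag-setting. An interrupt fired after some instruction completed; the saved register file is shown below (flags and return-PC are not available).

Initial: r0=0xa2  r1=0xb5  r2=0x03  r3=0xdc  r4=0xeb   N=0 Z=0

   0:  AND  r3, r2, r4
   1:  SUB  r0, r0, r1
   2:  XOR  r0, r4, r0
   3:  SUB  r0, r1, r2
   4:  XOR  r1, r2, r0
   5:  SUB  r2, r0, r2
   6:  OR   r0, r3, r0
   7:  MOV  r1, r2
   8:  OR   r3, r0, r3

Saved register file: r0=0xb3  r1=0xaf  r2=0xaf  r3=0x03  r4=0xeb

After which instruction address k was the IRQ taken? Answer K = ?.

K = 7

after  0: r0=0xa2 r1=0xb5 r2=0x03 r3=0x03 r4=0xeb  N=0 Z=0
after  1: r0=0xed r1=0xb5 r2=0x03 r3=0x03 r4=0xeb  N=1 Z=0
after  2: r0=0x06 r1=0xb5 r2=0x03 r3=0x03 r4=0xeb  N=0 Z=0
after  3: r0=0xb2 r1=0xb5 r2=0x03 r3=0x03 r4=0xeb  N=1 Z=0
after  4: r0=0xb2 r1=0xb1 r2=0x03 r3=0x03 r4=0xeb  N=1 Z=0
after  5: r0=0xb2 r1=0xb1 r2=0xaf r3=0x03 r4=0xeb  N=1 Z=0
after  6: r0=0xb3 r1=0xb1 r2=0xaf r3=0x03 r4=0xeb  N=1 Z=0
after  7: r0=0xb3 r1=0xaf r2=0xaf r3=0x03 r4=0xeb  N=1 Z=0
-- IRQ taken; context saved, return-PC = 8 --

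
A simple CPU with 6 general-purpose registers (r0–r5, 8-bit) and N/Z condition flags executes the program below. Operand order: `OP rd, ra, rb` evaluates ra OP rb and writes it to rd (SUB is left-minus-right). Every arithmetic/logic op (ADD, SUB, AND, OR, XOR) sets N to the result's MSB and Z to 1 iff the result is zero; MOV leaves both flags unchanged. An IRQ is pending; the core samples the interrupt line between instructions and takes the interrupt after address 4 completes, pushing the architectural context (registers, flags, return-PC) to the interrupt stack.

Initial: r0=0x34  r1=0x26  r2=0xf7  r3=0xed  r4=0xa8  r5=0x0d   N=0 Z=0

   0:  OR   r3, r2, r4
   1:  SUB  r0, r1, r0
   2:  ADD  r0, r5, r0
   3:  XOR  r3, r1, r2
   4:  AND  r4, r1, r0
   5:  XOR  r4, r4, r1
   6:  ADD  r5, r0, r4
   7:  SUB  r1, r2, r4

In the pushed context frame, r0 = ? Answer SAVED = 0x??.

SAVED = 0xff

after  0: r0=0x34 r1=0x26 r2=0xf7 r3=0xff r4=0xa8 r5=0x0d  N=1 Z=0
after  1: r0=0xf2 r1=0x26 r2=0xf7 r3=0xff r4=0xa8 r5=0x0d  N=1 Z=0
after  2: r0=0xff r1=0x26 r2=0xf7 r3=0xff r4=0xa8 r5=0x0d  N=1 Z=0
after  3: r0=0xff r1=0x26 r2=0xf7 r3=0xd1 r4=0xa8 r5=0x0d  N=1 Z=0
after  4: r0=0xff r1=0x26 r2=0xf7 r3=0xd1 r4=0x26 r5=0x0d  N=0 Z=0
-- IRQ taken; context saved, return-PC = 5 --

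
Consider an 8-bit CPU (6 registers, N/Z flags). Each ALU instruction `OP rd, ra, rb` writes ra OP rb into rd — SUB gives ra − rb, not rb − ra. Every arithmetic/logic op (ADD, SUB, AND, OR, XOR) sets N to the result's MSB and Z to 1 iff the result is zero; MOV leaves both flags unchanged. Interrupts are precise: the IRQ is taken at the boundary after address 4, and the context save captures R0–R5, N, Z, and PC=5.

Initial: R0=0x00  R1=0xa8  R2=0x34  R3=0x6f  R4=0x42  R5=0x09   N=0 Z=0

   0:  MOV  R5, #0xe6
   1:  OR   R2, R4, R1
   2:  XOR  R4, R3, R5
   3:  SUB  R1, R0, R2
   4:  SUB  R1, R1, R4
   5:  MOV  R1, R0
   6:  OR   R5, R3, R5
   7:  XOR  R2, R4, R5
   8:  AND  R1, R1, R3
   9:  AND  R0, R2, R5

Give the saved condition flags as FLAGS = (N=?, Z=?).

after  0: R0=0x00 R1=0xa8 R2=0x34 R3=0x6f R4=0x42 R5=0xe6  N=0 Z=0
after  1: R0=0x00 R1=0xa8 R2=0xea R3=0x6f R4=0x42 R5=0xe6  N=1 Z=0
after  2: R0=0x00 R1=0xa8 R2=0xea R3=0x6f R4=0x89 R5=0xe6  N=1 Z=0
after  3: R0=0x00 R1=0x16 R2=0xea R3=0x6f R4=0x89 R5=0xe6  N=0 Z=0
after  4: R0=0x00 R1=0x8d R2=0xea R3=0x6f R4=0x89 R5=0xe6  N=1 Z=0
-- IRQ taken; context saved, return-PC = 5 --

FLAGS = (N=1, Z=0)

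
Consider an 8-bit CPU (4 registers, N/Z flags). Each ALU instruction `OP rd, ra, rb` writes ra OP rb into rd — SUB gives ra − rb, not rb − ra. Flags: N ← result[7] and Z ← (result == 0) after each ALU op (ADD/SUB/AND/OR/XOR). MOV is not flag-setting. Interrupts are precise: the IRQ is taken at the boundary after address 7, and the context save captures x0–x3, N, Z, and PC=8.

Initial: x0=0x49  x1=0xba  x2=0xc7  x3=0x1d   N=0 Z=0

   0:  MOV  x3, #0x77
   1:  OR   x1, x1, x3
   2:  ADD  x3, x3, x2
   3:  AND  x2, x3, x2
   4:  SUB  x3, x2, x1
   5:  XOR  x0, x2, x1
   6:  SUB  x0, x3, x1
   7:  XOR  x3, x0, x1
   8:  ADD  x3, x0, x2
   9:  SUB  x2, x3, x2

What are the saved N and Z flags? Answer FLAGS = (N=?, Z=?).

FLAGS = (N=1, Z=0)

after  0: x0=0x49 x1=0xba x2=0xc7 x3=0x77  N=0 Z=0
after  1: x0=0x49 x1=0xff x2=0xc7 x3=0x77  N=1 Z=0
after  2: x0=0x49 x1=0xff x2=0xc7 x3=0x3e  N=0 Z=0
after  3: x0=0x49 x1=0xff x2=0x06 x3=0x3e  N=0 Z=0
after  4: x0=0x49 x1=0xff x2=0x06 x3=0x07  N=0 Z=0
after  5: x0=0xf9 x1=0xff x2=0x06 x3=0x07  N=1 Z=0
after  6: x0=0x08 x1=0xff x2=0x06 x3=0x07  N=0 Z=0
after  7: x0=0x08 x1=0xff x2=0x06 x3=0xf7  N=1 Z=0
-- IRQ taken; context saved, return-PC = 8 --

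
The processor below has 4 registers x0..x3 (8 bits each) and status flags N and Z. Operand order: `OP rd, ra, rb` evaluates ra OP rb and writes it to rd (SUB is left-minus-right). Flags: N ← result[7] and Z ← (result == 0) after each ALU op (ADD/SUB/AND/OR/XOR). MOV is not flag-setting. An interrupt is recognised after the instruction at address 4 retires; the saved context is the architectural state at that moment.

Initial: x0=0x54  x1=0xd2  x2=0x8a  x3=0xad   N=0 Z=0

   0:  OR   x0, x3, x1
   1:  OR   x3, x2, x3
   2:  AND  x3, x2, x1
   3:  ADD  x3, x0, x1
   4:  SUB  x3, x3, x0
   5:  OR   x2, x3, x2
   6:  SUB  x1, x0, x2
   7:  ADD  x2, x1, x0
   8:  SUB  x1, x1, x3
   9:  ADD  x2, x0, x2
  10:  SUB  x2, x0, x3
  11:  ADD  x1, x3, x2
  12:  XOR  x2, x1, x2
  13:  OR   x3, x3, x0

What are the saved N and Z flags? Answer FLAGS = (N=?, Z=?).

after  0: x0=0xff x1=0xd2 x2=0x8a x3=0xad  N=1 Z=0
after  1: x0=0xff x1=0xd2 x2=0x8a x3=0xaf  N=1 Z=0
after  2: x0=0xff x1=0xd2 x2=0x8a x3=0x82  N=1 Z=0
after  3: x0=0xff x1=0xd2 x2=0x8a x3=0xd1  N=1 Z=0
after  4: x0=0xff x1=0xd2 x2=0x8a x3=0xd2  N=1 Z=0
-- IRQ taken; context saved, return-PC = 5 --

FLAGS = (N=1, Z=0)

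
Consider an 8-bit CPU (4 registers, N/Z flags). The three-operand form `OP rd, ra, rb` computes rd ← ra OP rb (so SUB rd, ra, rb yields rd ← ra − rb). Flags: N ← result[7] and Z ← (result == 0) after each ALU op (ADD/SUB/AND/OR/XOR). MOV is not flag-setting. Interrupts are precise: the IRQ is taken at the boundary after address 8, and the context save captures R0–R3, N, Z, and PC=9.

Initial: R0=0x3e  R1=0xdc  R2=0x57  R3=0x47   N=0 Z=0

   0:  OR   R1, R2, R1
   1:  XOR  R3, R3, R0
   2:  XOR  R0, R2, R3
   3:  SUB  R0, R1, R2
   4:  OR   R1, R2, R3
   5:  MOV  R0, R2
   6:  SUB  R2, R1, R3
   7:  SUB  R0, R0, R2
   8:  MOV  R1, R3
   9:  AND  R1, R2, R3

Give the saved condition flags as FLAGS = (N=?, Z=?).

after  0: R0=0x3e R1=0xdf R2=0x57 R3=0x47  N=1 Z=0
after  1: R0=0x3e R1=0xdf R2=0x57 R3=0x79  N=0 Z=0
after  2: R0=0x2e R1=0xdf R2=0x57 R3=0x79  N=0 Z=0
after  3: R0=0x88 R1=0xdf R2=0x57 R3=0x79  N=1 Z=0
after  4: R0=0x88 R1=0x7f R2=0x57 R3=0x79  N=0 Z=0
after  5: R0=0x57 R1=0x7f R2=0x57 R3=0x79  N=0 Z=0
after  6: R0=0x57 R1=0x7f R2=0x06 R3=0x79  N=0 Z=0
after  7: R0=0x51 R1=0x7f R2=0x06 R3=0x79  N=0 Z=0
after  8: R0=0x51 R1=0x79 R2=0x06 R3=0x79  N=0 Z=0
-- IRQ taken; context saved, return-PC = 9 --

FLAGS = (N=0, Z=0)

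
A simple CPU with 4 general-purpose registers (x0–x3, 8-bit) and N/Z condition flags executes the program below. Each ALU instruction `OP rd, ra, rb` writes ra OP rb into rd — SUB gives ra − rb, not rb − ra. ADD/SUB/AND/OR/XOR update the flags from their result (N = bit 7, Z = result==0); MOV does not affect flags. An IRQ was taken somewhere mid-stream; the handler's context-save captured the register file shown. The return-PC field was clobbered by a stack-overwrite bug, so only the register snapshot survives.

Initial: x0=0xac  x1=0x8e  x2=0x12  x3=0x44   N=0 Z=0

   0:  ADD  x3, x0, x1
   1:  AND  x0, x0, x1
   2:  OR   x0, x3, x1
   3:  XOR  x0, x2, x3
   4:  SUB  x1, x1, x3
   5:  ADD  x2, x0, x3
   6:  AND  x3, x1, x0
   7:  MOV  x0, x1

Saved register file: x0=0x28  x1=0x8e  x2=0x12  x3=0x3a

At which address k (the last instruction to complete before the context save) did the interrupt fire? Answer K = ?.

after  0: x0=0xac x1=0x8e x2=0x12 x3=0x3a  N=0 Z=0
after  1: x0=0x8c x1=0x8e x2=0x12 x3=0x3a  N=1 Z=0
after  2: x0=0xbe x1=0x8e x2=0x12 x3=0x3a  N=1 Z=0
after  3: x0=0x28 x1=0x8e x2=0x12 x3=0x3a  N=0 Z=0
-- IRQ taken; context saved, return-PC = 4 --

K = 3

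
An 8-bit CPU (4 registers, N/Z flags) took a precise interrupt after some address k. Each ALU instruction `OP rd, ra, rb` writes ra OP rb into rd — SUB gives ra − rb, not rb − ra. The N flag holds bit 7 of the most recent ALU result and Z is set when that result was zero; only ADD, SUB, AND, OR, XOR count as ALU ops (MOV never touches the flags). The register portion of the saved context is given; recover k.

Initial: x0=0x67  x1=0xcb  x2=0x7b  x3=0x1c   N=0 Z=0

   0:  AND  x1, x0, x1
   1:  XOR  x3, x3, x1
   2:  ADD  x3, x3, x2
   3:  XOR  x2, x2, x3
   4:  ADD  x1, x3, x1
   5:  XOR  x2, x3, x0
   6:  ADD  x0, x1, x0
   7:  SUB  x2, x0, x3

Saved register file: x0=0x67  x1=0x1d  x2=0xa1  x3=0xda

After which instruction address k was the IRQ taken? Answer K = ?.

K = 4

after  0: x0=0x67 x1=0x43 x2=0x7b x3=0x1c  N=0 Z=0
after  1: x0=0x67 x1=0x43 x2=0x7b x3=0x5f  N=0 Z=0
after  2: x0=0x67 x1=0x43 x2=0x7b x3=0xda  N=1 Z=0
after  3: x0=0x67 x1=0x43 x2=0xa1 x3=0xda  N=1 Z=0
after  4: x0=0x67 x1=0x1d x2=0xa1 x3=0xda  N=0 Z=0
-- IRQ taken; context saved, return-PC = 5 --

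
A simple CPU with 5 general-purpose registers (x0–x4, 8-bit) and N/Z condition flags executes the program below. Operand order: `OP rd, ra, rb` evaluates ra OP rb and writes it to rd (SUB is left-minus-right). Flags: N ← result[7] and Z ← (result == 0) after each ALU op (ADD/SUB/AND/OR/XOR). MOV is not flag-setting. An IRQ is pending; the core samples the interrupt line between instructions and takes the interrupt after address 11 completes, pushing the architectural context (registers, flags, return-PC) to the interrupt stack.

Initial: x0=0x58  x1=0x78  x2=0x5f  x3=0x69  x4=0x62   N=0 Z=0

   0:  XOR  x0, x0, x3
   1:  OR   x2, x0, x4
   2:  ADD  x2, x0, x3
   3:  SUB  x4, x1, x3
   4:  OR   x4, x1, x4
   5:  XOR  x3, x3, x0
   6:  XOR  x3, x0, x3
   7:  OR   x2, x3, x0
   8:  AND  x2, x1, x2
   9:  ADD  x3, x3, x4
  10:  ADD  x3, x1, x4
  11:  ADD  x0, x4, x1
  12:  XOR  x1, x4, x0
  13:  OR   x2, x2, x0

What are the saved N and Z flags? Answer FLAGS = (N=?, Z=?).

after  0: x0=0x31 x1=0x78 x2=0x5f x3=0x69 x4=0x62  N=0 Z=0
after  1: x0=0x31 x1=0x78 x2=0x73 x3=0x69 x4=0x62  N=0 Z=0
after  2: x0=0x31 x1=0x78 x2=0x9a x3=0x69 x4=0x62  N=1 Z=0
after  3: x0=0x31 x1=0x78 x2=0x9a x3=0x69 x4=0x0f  N=0 Z=0
after  4: x0=0x31 x1=0x78 x2=0x9a x3=0x69 x4=0x7f  N=0 Z=0
after  5: x0=0x31 x1=0x78 x2=0x9a x3=0x58 x4=0x7f  N=0 Z=0
after  6: x0=0x31 x1=0x78 x2=0x9a x3=0x69 x4=0x7f  N=0 Z=0
after  7: x0=0x31 x1=0x78 x2=0x79 x3=0x69 x4=0x7f  N=0 Z=0
after  8: x0=0x31 x1=0x78 x2=0x78 x3=0x69 x4=0x7f  N=0 Z=0
after  9: x0=0x31 x1=0x78 x2=0x78 x3=0xe8 x4=0x7f  N=1 Z=0
after 10: x0=0x31 x1=0x78 x2=0x78 x3=0xf7 x4=0x7f  N=1 Z=0
after 11: x0=0xf7 x1=0x78 x2=0x78 x3=0xf7 x4=0x7f  N=1 Z=0
-- IRQ taken; context saved, return-PC = 12 --

FLAGS = (N=1, Z=0)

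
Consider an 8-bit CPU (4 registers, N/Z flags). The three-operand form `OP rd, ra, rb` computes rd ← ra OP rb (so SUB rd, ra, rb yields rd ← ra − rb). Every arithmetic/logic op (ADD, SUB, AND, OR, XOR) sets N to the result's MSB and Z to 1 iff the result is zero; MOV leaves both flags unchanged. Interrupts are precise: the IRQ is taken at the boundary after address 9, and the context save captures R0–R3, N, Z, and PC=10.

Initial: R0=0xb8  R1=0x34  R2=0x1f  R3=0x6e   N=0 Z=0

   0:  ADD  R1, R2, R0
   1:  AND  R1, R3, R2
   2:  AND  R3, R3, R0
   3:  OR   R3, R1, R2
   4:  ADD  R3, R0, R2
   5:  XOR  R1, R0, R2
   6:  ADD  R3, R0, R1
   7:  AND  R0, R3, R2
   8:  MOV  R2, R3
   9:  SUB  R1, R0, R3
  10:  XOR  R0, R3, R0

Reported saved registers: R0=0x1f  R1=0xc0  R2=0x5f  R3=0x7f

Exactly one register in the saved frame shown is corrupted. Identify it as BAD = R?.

BAD = R3

after  0: R0=0xb8 R1=0xd7 R2=0x1f R3=0x6e  N=1 Z=0
after  1: R0=0xb8 R1=0x0e R2=0x1f R3=0x6e  N=0 Z=0
after  2: R0=0xb8 R1=0x0e R2=0x1f R3=0x28  N=0 Z=0
after  3: R0=0xb8 R1=0x0e R2=0x1f R3=0x1f  N=0 Z=0
after  4: R0=0xb8 R1=0x0e R2=0x1f R3=0xd7  N=1 Z=0
after  5: R0=0xb8 R1=0xa7 R2=0x1f R3=0xd7  N=1 Z=0
after  6: R0=0xb8 R1=0xa7 R2=0x1f R3=0x5f  N=0 Z=0
after  7: R0=0x1f R1=0xa7 R2=0x1f R3=0x5f  N=0 Z=0
after  8: R0=0x1f R1=0xa7 R2=0x5f R3=0x5f  N=0 Z=0
after  9: R0=0x1f R1=0xc0 R2=0x5f R3=0x5f  N=1 Z=0
-- IRQ taken; context saved, return-PC = 10 --
mismatch: R3: reported 0x7f vs actual 0x5f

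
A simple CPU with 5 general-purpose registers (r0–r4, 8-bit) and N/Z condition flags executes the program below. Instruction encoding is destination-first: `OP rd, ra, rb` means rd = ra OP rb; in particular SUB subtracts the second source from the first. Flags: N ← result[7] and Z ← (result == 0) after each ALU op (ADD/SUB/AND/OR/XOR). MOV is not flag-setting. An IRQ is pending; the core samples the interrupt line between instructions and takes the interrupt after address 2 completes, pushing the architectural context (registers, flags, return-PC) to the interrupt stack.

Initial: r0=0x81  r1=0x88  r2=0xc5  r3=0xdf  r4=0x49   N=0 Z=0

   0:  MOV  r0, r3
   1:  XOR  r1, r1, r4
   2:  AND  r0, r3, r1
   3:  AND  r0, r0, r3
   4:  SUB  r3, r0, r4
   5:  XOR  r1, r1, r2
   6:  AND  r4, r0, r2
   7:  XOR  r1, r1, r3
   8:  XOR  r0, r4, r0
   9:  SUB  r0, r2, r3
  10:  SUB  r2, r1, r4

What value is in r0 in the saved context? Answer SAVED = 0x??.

after  0: r0=0xdf r1=0x88 r2=0xc5 r3=0xdf r4=0x49  N=0 Z=0
after  1: r0=0xdf r1=0xc1 r2=0xc5 r3=0xdf r4=0x49  N=1 Z=0
after  2: r0=0xc1 r1=0xc1 r2=0xc5 r3=0xdf r4=0x49  N=1 Z=0
-- IRQ taken; context saved, return-PC = 3 --

SAVED = 0xc1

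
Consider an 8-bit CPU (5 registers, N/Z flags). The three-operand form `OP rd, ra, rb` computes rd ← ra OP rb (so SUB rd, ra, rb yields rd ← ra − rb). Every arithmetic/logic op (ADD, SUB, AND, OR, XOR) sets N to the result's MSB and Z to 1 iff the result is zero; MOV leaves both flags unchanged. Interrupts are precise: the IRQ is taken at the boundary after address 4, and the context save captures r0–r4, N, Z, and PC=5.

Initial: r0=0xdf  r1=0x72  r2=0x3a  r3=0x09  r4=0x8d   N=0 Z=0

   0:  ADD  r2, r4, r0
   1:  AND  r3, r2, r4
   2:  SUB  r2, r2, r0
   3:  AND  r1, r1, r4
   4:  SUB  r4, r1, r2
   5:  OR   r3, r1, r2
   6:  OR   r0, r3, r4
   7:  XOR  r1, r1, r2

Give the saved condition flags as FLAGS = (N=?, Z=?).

FLAGS = (N=0, Z=0)

after  0: r0=0xdf r1=0x72 r2=0x6c r3=0x09 r4=0x8d  N=0 Z=0
after  1: r0=0xdf r1=0x72 r2=0x6c r3=0x0c r4=0x8d  N=0 Z=0
after  2: r0=0xdf r1=0x72 r2=0x8d r3=0x0c r4=0x8d  N=1 Z=0
after  3: r0=0xdf r1=0x00 r2=0x8d r3=0x0c r4=0x8d  N=0 Z=1
after  4: r0=0xdf r1=0x00 r2=0x8d r3=0x0c r4=0x73  N=0 Z=0
-- IRQ taken; context saved, return-PC = 5 --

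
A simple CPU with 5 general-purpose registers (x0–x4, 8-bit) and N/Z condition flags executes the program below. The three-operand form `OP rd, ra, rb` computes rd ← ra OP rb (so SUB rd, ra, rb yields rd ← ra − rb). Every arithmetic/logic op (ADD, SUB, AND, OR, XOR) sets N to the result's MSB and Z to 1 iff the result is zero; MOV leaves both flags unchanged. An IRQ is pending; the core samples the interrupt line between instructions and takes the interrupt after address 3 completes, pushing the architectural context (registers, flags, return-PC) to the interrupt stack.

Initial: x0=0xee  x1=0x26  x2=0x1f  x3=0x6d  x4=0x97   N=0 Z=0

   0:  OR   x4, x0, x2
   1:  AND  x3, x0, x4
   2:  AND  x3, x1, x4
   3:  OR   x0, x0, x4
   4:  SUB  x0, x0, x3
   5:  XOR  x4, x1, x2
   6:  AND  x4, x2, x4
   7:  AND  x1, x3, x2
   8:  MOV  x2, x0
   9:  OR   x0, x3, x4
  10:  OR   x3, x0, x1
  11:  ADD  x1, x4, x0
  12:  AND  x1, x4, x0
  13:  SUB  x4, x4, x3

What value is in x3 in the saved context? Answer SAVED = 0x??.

after  0: x0=0xee x1=0x26 x2=0x1f x3=0x6d x4=0xff  N=1 Z=0
after  1: x0=0xee x1=0x26 x2=0x1f x3=0xee x4=0xff  N=1 Z=0
after  2: x0=0xee x1=0x26 x2=0x1f x3=0x26 x4=0xff  N=0 Z=0
after  3: x0=0xff x1=0x26 x2=0x1f x3=0x26 x4=0xff  N=1 Z=0
-- IRQ taken; context saved, return-PC = 4 --

SAVED = 0x26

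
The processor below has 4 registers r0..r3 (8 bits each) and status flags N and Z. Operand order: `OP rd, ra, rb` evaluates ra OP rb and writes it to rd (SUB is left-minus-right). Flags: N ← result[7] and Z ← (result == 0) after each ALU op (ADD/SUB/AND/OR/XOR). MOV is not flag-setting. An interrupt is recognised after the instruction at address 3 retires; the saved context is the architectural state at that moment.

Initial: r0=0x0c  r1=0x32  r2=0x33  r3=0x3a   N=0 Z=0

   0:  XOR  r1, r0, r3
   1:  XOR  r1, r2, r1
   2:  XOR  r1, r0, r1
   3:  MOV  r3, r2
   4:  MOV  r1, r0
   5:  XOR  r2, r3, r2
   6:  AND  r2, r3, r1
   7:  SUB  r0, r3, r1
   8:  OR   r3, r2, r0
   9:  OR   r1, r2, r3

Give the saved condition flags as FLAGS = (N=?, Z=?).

FLAGS = (N=0, Z=0)

after  0: r0=0x0c r1=0x36 r2=0x33 r3=0x3a  N=0 Z=0
after  1: r0=0x0c r1=0x05 r2=0x33 r3=0x3a  N=0 Z=0
after  2: r0=0x0c r1=0x09 r2=0x33 r3=0x3a  N=0 Z=0
after  3: r0=0x0c r1=0x09 r2=0x33 r3=0x33  N=0 Z=0
-- IRQ taken; context saved, return-PC = 4 --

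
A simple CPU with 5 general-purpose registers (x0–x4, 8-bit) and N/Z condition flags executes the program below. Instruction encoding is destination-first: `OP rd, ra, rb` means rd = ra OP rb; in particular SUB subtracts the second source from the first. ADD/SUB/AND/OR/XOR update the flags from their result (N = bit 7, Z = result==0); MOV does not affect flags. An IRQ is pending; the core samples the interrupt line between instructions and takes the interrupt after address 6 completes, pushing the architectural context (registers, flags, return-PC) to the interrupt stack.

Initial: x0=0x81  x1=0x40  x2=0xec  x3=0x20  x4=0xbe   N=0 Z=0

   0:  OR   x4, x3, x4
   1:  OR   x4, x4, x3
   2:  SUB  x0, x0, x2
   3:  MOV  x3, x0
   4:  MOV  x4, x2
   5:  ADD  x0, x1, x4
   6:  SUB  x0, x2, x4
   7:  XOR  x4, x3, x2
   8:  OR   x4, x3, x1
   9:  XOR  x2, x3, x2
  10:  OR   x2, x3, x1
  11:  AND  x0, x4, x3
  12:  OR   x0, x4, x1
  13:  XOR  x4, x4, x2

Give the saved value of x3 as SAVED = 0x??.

SAVED = 0x95

after  0: x0=0x81 x1=0x40 x2=0xec x3=0x20 x4=0xbe  N=1 Z=0
after  1: x0=0x81 x1=0x40 x2=0xec x3=0x20 x4=0xbe  N=1 Z=0
after  2: x0=0x95 x1=0x40 x2=0xec x3=0x20 x4=0xbe  N=1 Z=0
after  3: x0=0x95 x1=0x40 x2=0xec x3=0x95 x4=0xbe  N=1 Z=0
after  4: x0=0x95 x1=0x40 x2=0xec x3=0x95 x4=0xec  N=1 Z=0
after  5: x0=0x2c x1=0x40 x2=0xec x3=0x95 x4=0xec  N=0 Z=0
after  6: x0=0x00 x1=0x40 x2=0xec x3=0x95 x4=0xec  N=0 Z=1
-- IRQ taken; context saved, return-PC = 7 --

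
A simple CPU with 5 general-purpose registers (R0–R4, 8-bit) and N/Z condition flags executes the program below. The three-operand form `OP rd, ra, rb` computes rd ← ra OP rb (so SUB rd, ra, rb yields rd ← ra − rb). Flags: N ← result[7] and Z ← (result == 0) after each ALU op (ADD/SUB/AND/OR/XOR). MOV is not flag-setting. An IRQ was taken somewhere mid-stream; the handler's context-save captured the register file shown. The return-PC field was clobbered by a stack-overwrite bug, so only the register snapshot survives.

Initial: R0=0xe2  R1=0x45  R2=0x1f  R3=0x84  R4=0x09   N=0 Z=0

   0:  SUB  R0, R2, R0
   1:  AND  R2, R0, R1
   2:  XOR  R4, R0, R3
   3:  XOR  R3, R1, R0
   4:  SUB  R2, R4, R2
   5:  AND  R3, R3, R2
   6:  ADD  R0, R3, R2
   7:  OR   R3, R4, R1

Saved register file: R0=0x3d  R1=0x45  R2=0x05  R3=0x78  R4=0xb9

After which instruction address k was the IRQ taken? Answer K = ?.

K = 3

after  0: R0=0x3d R1=0x45 R2=0x1f R3=0x84 R4=0x09  N=0 Z=0
after  1: R0=0x3d R1=0x45 R2=0x05 R3=0x84 R4=0x09  N=0 Z=0
after  2: R0=0x3d R1=0x45 R2=0x05 R3=0x84 R4=0xb9  N=1 Z=0
after  3: R0=0x3d R1=0x45 R2=0x05 R3=0x78 R4=0xb9  N=0 Z=0
-- IRQ taken; context saved, return-PC = 4 --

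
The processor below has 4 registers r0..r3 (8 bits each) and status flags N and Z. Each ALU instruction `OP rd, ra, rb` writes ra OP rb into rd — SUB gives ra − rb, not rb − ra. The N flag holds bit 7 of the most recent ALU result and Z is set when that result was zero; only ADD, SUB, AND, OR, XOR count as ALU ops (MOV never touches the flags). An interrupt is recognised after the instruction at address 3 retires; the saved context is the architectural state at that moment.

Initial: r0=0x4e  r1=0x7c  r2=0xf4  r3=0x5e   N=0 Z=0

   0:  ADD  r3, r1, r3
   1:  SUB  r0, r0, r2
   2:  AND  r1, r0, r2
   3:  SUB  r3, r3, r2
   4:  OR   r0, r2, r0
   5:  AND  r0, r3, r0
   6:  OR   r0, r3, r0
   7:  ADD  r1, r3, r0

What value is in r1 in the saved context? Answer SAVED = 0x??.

SAVED = 0x50

after  0: r0=0x4e r1=0x7c r2=0xf4 r3=0xda  N=1 Z=0
after  1: r0=0x5a r1=0x7c r2=0xf4 r3=0xda  N=0 Z=0
after  2: r0=0x5a r1=0x50 r2=0xf4 r3=0xda  N=0 Z=0
after  3: r0=0x5a r1=0x50 r2=0xf4 r3=0xe6  N=1 Z=0
-- IRQ taken; context saved, return-PC = 4 --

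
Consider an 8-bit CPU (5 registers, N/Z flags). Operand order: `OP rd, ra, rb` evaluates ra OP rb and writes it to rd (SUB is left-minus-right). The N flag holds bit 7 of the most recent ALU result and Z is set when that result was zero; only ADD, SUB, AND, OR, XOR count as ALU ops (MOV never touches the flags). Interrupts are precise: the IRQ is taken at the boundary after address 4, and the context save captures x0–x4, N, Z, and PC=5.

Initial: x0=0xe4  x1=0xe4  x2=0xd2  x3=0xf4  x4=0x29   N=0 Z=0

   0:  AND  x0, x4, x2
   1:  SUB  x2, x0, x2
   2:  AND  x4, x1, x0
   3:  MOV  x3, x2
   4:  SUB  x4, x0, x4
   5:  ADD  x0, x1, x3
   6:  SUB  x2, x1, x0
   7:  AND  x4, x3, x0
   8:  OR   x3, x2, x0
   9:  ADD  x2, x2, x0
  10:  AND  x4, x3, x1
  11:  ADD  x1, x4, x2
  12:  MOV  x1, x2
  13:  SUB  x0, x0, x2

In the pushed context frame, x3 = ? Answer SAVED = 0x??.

SAVED = 0x2e

after  0: x0=0x00 x1=0xe4 x2=0xd2 x3=0xf4 x4=0x29  N=0 Z=1
after  1: x0=0x00 x1=0xe4 x2=0x2e x3=0xf4 x4=0x29  N=0 Z=0
after  2: x0=0x00 x1=0xe4 x2=0x2e x3=0xf4 x4=0x00  N=0 Z=1
after  3: x0=0x00 x1=0xe4 x2=0x2e x3=0x2e x4=0x00  N=0 Z=1
after  4: x0=0x00 x1=0xe4 x2=0x2e x3=0x2e x4=0x00  N=0 Z=1
-- IRQ taken; context saved, return-PC = 5 --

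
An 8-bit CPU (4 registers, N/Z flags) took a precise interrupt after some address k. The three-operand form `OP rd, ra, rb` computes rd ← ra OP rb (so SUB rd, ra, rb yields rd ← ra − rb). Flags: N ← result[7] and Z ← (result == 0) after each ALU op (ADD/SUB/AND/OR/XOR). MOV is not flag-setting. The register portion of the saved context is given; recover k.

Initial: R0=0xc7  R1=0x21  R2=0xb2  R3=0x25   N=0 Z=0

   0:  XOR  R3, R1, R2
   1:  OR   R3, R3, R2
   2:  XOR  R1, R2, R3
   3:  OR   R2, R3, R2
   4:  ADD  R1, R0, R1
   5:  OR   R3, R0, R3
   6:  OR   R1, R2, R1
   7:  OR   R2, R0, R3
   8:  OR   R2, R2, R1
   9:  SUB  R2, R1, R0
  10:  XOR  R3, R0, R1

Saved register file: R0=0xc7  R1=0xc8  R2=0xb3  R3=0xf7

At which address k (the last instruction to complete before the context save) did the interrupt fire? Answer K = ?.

after  0: R0=0xc7 R1=0x21 R2=0xb2 R3=0x93  N=1 Z=0
after  1: R0=0xc7 R1=0x21 R2=0xb2 R3=0xb3  N=1 Z=0
after  2: R0=0xc7 R1=0x01 R2=0xb2 R3=0xb3  N=0 Z=0
after  3: R0=0xc7 R1=0x01 R2=0xb3 R3=0xb3  N=1 Z=0
after  4: R0=0xc7 R1=0xc8 R2=0xb3 R3=0xb3  N=1 Z=0
after  5: R0=0xc7 R1=0xc8 R2=0xb3 R3=0xf7  N=1 Z=0
-- IRQ taken; context saved, return-PC = 6 --

K = 5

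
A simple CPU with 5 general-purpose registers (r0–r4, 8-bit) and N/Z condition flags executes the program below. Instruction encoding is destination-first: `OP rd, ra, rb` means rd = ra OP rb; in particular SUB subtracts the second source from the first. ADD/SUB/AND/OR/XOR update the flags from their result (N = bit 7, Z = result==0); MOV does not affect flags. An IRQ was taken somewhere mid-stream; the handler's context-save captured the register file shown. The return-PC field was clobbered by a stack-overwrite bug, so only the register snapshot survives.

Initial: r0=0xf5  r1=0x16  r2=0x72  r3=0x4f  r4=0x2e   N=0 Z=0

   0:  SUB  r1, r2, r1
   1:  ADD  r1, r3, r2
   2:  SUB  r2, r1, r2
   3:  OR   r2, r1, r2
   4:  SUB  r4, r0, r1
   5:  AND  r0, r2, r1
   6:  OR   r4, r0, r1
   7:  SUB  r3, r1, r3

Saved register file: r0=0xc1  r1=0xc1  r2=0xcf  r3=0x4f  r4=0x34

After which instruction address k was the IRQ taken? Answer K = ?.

K = 5

after  0: r0=0xf5 r1=0x5c r2=0x72 r3=0x4f r4=0x2e  N=0 Z=0
after  1: r0=0xf5 r1=0xc1 r2=0x72 r3=0x4f r4=0x2e  N=1 Z=0
after  2: r0=0xf5 r1=0xc1 r2=0x4f r3=0x4f r4=0x2e  N=0 Z=0
after  3: r0=0xf5 r1=0xc1 r2=0xcf r3=0x4f r4=0x2e  N=1 Z=0
after  4: r0=0xf5 r1=0xc1 r2=0xcf r3=0x4f r4=0x34  N=0 Z=0
after  5: r0=0xc1 r1=0xc1 r2=0xcf r3=0x4f r4=0x34  N=1 Z=0
-- IRQ taken; context saved, return-PC = 6 --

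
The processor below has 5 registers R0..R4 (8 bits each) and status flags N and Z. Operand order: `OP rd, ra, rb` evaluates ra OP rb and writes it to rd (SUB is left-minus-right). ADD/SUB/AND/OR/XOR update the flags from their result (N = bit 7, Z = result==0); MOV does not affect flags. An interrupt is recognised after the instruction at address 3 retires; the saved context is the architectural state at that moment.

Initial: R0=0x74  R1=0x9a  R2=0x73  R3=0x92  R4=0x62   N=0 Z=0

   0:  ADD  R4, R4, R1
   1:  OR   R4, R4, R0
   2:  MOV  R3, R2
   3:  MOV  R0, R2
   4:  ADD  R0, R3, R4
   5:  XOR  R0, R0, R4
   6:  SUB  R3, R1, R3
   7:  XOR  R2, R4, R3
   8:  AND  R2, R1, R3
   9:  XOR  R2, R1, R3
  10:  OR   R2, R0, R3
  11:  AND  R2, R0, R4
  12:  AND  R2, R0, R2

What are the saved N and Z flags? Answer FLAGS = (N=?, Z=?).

FLAGS = (N=1, Z=0)

after  0: R0=0x74 R1=0x9a R2=0x73 R3=0x92 R4=0xfc  N=1 Z=0
after  1: R0=0x74 R1=0x9a R2=0x73 R3=0x92 R4=0xfc  N=1 Z=0
after  2: R0=0x74 R1=0x9a R2=0x73 R3=0x73 R4=0xfc  N=1 Z=0
after  3: R0=0x73 R1=0x9a R2=0x73 R3=0x73 R4=0xfc  N=1 Z=0
-- IRQ taken; context saved, return-PC = 4 --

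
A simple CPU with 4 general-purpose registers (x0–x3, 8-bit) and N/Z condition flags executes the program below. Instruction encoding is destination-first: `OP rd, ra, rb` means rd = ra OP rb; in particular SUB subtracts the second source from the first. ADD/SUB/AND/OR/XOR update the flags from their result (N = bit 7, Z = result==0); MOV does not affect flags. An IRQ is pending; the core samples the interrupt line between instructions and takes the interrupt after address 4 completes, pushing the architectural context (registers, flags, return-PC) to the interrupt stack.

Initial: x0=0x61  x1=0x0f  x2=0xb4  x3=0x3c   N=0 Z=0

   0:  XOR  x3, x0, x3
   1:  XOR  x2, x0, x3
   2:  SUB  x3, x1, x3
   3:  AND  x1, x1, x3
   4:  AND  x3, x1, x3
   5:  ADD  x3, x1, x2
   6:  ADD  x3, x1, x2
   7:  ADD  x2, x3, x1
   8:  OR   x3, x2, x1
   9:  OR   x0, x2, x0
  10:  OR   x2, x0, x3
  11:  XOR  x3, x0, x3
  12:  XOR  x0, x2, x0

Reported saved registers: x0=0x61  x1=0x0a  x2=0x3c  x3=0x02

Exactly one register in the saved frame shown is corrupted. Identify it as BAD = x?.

BAD = x1

after  0: x0=0x61 x1=0x0f x2=0xb4 x3=0x5d  N=0 Z=0
after  1: x0=0x61 x1=0x0f x2=0x3c x3=0x5d  N=0 Z=0
after  2: x0=0x61 x1=0x0f x2=0x3c x3=0xb2  N=1 Z=0
after  3: x0=0x61 x1=0x02 x2=0x3c x3=0xb2  N=0 Z=0
after  4: x0=0x61 x1=0x02 x2=0x3c x3=0x02  N=0 Z=0
-- IRQ taken; context saved, return-PC = 5 --
mismatch: x1: reported 0x0a vs actual 0x02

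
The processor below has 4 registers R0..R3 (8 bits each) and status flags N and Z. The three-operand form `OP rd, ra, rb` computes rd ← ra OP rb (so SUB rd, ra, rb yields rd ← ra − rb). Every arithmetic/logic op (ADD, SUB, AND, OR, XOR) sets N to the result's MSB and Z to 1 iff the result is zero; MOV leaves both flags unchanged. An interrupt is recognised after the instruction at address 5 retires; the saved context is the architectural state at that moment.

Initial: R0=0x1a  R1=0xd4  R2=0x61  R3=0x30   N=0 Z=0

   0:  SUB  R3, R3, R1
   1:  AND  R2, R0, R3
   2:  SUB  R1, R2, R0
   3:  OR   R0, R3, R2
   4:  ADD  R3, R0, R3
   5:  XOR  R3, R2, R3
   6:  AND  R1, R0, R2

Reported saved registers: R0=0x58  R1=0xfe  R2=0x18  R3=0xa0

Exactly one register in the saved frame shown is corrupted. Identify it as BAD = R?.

BAD = R0

after  0: R0=0x1a R1=0xd4 R2=0x61 R3=0x5c  N=0 Z=0
after  1: R0=0x1a R1=0xd4 R2=0x18 R3=0x5c  N=0 Z=0
after  2: R0=0x1a R1=0xfe R2=0x18 R3=0x5c  N=1 Z=0
after  3: R0=0x5c R1=0xfe R2=0x18 R3=0x5c  N=0 Z=0
after  4: R0=0x5c R1=0xfe R2=0x18 R3=0xb8  N=1 Z=0
after  5: R0=0x5c R1=0xfe R2=0x18 R3=0xa0  N=1 Z=0
-- IRQ taken; context saved, return-PC = 6 --
mismatch: R0: reported 0x58 vs actual 0x5c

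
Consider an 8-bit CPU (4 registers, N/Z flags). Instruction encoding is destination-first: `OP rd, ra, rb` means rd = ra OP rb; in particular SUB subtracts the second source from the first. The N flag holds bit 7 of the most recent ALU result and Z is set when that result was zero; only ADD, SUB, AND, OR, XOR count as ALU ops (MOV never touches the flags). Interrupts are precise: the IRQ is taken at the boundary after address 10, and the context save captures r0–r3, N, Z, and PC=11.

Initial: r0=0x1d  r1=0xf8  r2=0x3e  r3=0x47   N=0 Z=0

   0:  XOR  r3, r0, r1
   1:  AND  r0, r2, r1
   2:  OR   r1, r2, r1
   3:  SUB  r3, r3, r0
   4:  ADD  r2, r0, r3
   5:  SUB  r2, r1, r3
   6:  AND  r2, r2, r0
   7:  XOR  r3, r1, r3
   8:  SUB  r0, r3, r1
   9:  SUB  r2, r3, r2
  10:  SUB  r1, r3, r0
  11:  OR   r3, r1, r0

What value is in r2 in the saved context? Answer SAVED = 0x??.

after  0: r0=0x1d r1=0xf8 r2=0x3e r3=0xe5  N=1 Z=0
after  1: r0=0x38 r1=0xf8 r2=0x3e r3=0xe5  N=0 Z=0
after  2: r0=0x38 r1=0xfe r2=0x3e r3=0xe5  N=1 Z=0
after  3: r0=0x38 r1=0xfe r2=0x3e r3=0xad  N=1 Z=0
after  4: r0=0x38 r1=0xfe r2=0xe5 r3=0xad  N=1 Z=0
after  5: r0=0x38 r1=0xfe r2=0x51 r3=0xad  N=0 Z=0
after  6: r0=0x38 r1=0xfe r2=0x10 r3=0xad  N=0 Z=0
after  7: r0=0x38 r1=0xfe r2=0x10 r3=0x53  N=0 Z=0
after  8: r0=0x55 r1=0xfe r2=0x10 r3=0x53  N=0 Z=0
after  9: r0=0x55 r1=0xfe r2=0x43 r3=0x53  N=0 Z=0
after 10: r0=0x55 r1=0xfe r2=0x43 r3=0x53  N=1 Z=0
-- IRQ taken; context saved, return-PC = 11 --

SAVED = 0x43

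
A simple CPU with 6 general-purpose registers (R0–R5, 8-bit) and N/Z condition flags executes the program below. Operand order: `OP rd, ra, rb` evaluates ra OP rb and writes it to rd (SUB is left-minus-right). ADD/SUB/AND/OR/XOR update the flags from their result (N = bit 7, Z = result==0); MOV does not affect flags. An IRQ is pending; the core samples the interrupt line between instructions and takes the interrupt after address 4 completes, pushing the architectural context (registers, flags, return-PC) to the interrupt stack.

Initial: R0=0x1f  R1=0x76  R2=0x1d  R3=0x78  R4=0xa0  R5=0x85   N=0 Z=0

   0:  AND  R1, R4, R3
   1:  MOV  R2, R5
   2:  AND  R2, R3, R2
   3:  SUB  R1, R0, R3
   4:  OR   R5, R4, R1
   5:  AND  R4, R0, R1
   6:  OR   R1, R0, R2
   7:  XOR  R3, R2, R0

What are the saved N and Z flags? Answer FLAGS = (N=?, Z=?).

FLAGS = (N=1, Z=0)

after  0: R0=0x1f R1=0x20 R2=0x1d R3=0x78 R4=0xa0 R5=0x85  N=0 Z=0
after  1: R0=0x1f R1=0x20 R2=0x85 R3=0x78 R4=0xa0 R5=0x85  N=0 Z=0
after  2: R0=0x1f R1=0x20 R2=0x00 R3=0x78 R4=0xa0 R5=0x85  N=0 Z=1
after  3: R0=0x1f R1=0xa7 R2=0x00 R3=0x78 R4=0xa0 R5=0x85  N=1 Z=0
after  4: R0=0x1f R1=0xa7 R2=0x00 R3=0x78 R4=0xa0 R5=0xa7  N=1 Z=0
-- IRQ taken; context saved, return-PC = 5 --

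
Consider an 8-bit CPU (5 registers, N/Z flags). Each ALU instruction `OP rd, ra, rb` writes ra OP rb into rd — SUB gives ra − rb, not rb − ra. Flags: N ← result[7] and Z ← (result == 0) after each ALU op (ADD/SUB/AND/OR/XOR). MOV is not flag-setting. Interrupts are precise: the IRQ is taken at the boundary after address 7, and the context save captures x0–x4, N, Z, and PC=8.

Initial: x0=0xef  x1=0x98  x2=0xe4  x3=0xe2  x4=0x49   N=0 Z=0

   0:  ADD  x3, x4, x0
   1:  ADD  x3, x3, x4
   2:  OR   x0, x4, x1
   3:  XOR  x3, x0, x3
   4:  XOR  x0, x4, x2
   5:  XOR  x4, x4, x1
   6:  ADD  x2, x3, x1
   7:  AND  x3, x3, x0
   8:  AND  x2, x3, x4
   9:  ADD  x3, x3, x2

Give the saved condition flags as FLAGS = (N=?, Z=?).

FLAGS = (N=0, Z=0)

after  0: x0=0xef x1=0x98 x2=0xe4 x3=0x38 x4=0x49  N=0 Z=0
after  1: x0=0xef x1=0x98 x2=0xe4 x3=0x81 x4=0x49  N=1 Z=0
after  2: x0=0xd9 x1=0x98 x2=0xe4 x3=0x81 x4=0x49  N=1 Z=0
after  3: x0=0xd9 x1=0x98 x2=0xe4 x3=0x58 x4=0x49  N=0 Z=0
after  4: x0=0xad x1=0x98 x2=0xe4 x3=0x58 x4=0x49  N=1 Z=0
after  5: x0=0xad x1=0x98 x2=0xe4 x3=0x58 x4=0xd1  N=1 Z=0
after  6: x0=0xad x1=0x98 x2=0xf0 x3=0x58 x4=0xd1  N=1 Z=0
after  7: x0=0xad x1=0x98 x2=0xf0 x3=0x08 x4=0xd1  N=0 Z=0
-- IRQ taken; context saved, return-PC = 8 --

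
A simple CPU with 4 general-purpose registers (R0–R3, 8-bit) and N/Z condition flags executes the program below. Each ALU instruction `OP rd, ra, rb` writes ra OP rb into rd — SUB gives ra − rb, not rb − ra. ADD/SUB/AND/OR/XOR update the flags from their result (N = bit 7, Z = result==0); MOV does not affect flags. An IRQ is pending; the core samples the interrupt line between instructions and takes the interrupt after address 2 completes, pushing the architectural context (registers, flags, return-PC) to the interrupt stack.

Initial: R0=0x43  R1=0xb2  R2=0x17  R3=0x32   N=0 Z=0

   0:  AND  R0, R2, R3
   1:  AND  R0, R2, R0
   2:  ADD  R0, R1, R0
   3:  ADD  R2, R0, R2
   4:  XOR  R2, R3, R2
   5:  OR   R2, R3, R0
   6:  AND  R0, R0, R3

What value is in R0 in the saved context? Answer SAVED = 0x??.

after  0: R0=0x12 R1=0xb2 R2=0x17 R3=0x32  N=0 Z=0
after  1: R0=0x12 R1=0xb2 R2=0x17 R3=0x32  N=0 Z=0
after  2: R0=0xc4 R1=0xb2 R2=0x17 R3=0x32  N=1 Z=0
-- IRQ taken; context saved, return-PC = 3 --

SAVED = 0xc4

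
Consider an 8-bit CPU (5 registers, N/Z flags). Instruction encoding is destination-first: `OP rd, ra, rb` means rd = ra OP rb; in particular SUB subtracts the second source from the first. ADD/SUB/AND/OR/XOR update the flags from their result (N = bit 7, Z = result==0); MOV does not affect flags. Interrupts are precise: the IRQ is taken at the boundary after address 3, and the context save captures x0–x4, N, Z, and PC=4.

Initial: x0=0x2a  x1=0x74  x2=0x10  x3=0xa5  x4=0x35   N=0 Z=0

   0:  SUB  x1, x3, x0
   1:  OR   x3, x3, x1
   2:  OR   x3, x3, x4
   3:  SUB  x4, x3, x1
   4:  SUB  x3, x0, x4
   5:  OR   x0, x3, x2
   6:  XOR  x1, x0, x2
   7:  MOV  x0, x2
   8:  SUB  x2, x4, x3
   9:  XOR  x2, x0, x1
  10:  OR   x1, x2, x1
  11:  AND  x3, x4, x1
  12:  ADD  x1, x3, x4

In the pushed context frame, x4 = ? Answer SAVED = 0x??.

after  0: x0=0x2a x1=0x7b x2=0x10 x3=0xa5 x4=0x35  N=0 Z=0
after  1: x0=0x2a x1=0x7b x2=0x10 x3=0xff x4=0x35  N=1 Z=0
after  2: x0=0x2a x1=0x7b x2=0x10 x3=0xff x4=0x35  N=1 Z=0
after  3: x0=0x2a x1=0x7b x2=0x10 x3=0xff x4=0x84  N=1 Z=0
-- IRQ taken; context saved, return-PC = 4 --

SAVED = 0x84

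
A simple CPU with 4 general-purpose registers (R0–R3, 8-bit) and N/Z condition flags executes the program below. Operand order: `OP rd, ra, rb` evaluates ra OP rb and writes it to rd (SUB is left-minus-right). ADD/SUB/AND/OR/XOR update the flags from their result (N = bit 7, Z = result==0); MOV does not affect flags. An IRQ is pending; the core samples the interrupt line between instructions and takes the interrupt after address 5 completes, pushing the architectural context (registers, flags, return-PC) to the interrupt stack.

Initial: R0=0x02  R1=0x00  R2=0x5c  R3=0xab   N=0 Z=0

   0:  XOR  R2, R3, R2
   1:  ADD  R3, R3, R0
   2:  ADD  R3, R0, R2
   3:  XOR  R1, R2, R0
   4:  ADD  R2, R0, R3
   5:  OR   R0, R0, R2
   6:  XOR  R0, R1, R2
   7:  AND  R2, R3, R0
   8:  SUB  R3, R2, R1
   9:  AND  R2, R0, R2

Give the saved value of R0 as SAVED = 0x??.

after  0: R0=0x02 R1=0x00 R2=0xf7 R3=0xab  N=1 Z=0
after  1: R0=0x02 R1=0x00 R2=0xf7 R3=0xad  N=1 Z=0
after  2: R0=0x02 R1=0x00 R2=0xf7 R3=0xf9  N=1 Z=0
after  3: R0=0x02 R1=0xf5 R2=0xf7 R3=0xf9  N=1 Z=0
after  4: R0=0x02 R1=0xf5 R2=0xfb R3=0xf9  N=1 Z=0
after  5: R0=0xfb R1=0xf5 R2=0xfb R3=0xf9  N=1 Z=0
-- IRQ taken; context saved, return-PC = 6 --

SAVED = 0xfb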